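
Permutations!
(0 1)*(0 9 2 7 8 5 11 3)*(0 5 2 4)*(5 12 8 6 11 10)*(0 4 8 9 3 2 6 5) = (0 1 3 12 9 8 6 11 2 7 5 10) = [1, 3, 7, 12, 4, 10, 11, 5, 6, 8, 0, 2, 9]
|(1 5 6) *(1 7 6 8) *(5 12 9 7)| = 7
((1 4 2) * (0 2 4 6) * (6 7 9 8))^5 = (0 8 7 2 6 9 1) = [8, 0, 6, 3, 4, 5, 9, 2, 7, 1]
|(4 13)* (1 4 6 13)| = 2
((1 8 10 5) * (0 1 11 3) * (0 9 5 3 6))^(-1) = (0 6 11 5 9 3 10 8 1) = [6, 0, 2, 10, 4, 9, 11, 7, 1, 3, 8, 5]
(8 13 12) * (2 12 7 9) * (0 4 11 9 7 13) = (13)(0 4 11 9 2 12 8) = [4, 1, 12, 3, 11, 5, 6, 7, 0, 2, 10, 9, 8, 13]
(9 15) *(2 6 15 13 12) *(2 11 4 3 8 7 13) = [0, 1, 6, 8, 3, 5, 15, 13, 7, 2, 10, 4, 11, 12, 14, 9] = (2 6 15 9)(3 8 7 13 12 11 4)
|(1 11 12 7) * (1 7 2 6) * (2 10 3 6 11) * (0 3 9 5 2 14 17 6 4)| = |(0 3 4)(1 14 17 6)(2 11 12 10 9 5)| = 12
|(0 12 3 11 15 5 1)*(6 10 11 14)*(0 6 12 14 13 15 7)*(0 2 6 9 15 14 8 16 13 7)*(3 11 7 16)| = |(0 8 3 16 13 14 12 11)(1 9 15 5)(2 6 10 7)| = 8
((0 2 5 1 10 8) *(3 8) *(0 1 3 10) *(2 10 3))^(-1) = (0 1 8 3 10)(2 5) = [1, 8, 5, 10, 4, 2, 6, 7, 3, 9, 0]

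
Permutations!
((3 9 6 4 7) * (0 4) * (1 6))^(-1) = (0 6 1 9 3 7 4) = [6, 9, 2, 7, 0, 5, 1, 4, 8, 3]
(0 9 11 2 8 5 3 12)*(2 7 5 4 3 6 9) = (0 2 8 4 3 12)(5 6 9 11 7) = [2, 1, 8, 12, 3, 6, 9, 5, 4, 11, 10, 7, 0]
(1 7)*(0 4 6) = [4, 7, 2, 3, 6, 5, 0, 1] = (0 4 6)(1 7)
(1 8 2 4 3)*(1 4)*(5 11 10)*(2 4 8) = (1 2)(3 8 4)(5 11 10) = [0, 2, 1, 8, 3, 11, 6, 7, 4, 9, 5, 10]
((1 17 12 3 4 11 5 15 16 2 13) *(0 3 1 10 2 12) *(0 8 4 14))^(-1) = (0 14 3)(1 12 16 15 5 11 4 8 17)(2 10 13) = [14, 12, 10, 0, 8, 11, 6, 7, 17, 9, 13, 4, 16, 2, 3, 5, 15, 1]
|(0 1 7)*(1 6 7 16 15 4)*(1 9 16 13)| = 12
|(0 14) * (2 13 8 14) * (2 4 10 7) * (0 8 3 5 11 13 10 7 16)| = |(0 4 7 2 10 16)(3 5 11 13)(8 14)| = 12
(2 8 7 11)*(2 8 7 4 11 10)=(2 7 10)(4 11 8)=[0, 1, 7, 3, 11, 5, 6, 10, 4, 9, 2, 8]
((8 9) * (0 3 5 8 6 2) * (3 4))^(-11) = (0 9 3 2 8 4 6 5) = [9, 1, 8, 2, 6, 0, 5, 7, 4, 3]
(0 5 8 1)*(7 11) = (0 5 8 1)(7 11) = [5, 0, 2, 3, 4, 8, 6, 11, 1, 9, 10, 7]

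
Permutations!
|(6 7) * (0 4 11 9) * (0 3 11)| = 6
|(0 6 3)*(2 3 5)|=5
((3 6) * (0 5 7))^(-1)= (0 7 5)(3 6)= [7, 1, 2, 6, 4, 0, 3, 5]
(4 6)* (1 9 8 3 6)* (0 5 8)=[5, 9, 2, 6, 1, 8, 4, 7, 3, 0]=(0 5 8 3 6 4 1 9)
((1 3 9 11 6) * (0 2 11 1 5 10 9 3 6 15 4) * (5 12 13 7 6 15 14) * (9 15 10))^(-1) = (0 4 15 10 1 9 5 14 11 2)(6 7 13 12) = [4, 9, 0, 3, 15, 14, 7, 13, 8, 5, 1, 2, 6, 12, 11, 10]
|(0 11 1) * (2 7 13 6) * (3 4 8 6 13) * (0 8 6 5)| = |(13)(0 11 1 8 5)(2 7 3 4 6)| = 5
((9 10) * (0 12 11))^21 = (12)(9 10) = [0, 1, 2, 3, 4, 5, 6, 7, 8, 10, 9, 11, 12]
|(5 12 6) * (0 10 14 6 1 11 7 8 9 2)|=12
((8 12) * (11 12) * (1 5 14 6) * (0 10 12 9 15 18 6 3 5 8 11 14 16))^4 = (0 9 1 5 12 18 14)(3 10 15 8 16 11 6) = [9, 5, 2, 10, 4, 12, 3, 7, 16, 1, 15, 6, 18, 13, 0, 8, 11, 17, 14]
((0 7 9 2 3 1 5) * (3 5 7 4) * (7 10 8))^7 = (0 9 10 4 2 8 3 5 7 1) = [9, 0, 8, 5, 2, 7, 6, 1, 3, 10, 4]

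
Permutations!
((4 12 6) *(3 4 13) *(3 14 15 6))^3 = (6 15 14 13) = [0, 1, 2, 3, 4, 5, 15, 7, 8, 9, 10, 11, 12, 6, 13, 14]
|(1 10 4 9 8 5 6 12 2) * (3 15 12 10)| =|(1 3 15 12 2)(4 9 8 5 6 10)| =30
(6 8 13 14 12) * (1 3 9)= (1 3 9)(6 8 13 14 12)= [0, 3, 2, 9, 4, 5, 8, 7, 13, 1, 10, 11, 6, 14, 12]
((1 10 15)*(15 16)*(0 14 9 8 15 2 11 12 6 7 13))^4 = (0 15 2 7 9 10 12)(1 11 13 8 16 6 14) = [15, 11, 7, 3, 4, 5, 14, 9, 16, 10, 12, 13, 0, 8, 1, 2, 6]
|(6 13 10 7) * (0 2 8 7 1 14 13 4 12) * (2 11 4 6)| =|(0 11 4 12)(1 14 13 10)(2 8 7)| =12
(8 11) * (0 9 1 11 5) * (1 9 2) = (0 2 1 11 8 5) = [2, 11, 1, 3, 4, 0, 6, 7, 5, 9, 10, 8]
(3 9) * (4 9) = (3 4 9) = [0, 1, 2, 4, 9, 5, 6, 7, 8, 3]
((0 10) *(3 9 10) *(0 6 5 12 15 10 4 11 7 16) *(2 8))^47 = [7, 1, 8, 16, 3, 15, 12, 4, 2, 0, 5, 9, 10, 13, 14, 6, 11] = (0 7 4 3 16 11 9)(2 8)(5 15 6 12 10)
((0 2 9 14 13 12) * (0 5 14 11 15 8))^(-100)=[9, 1, 11, 3, 4, 5, 6, 7, 2, 15, 10, 8, 12, 13, 14, 0]=(0 9 15)(2 11 8)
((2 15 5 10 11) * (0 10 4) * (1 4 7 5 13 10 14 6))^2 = (0 6 4 14 1)(2 13 11 15 10) = [6, 0, 13, 3, 14, 5, 4, 7, 8, 9, 2, 15, 12, 11, 1, 10]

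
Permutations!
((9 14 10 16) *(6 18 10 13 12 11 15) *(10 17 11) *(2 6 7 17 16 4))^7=(2 12 9 6 10 14 18 4 13 16)(7 15 11 17)=[0, 1, 12, 3, 13, 5, 10, 15, 8, 6, 14, 17, 9, 16, 18, 11, 2, 7, 4]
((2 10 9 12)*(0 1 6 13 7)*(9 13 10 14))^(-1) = [7, 0, 12, 3, 4, 5, 1, 13, 8, 14, 6, 11, 9, 10, 2] = (0 7 13 10 6 1)(2 12 9 14)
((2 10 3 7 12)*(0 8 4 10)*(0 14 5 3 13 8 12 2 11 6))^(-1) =(0 6 11 12)(2 7 3 5 14)(4 8 13 10) =[6, 1, 7, 5, 8, 14, 11, 3, 13, 9, 4, 12, 0, 10, 2]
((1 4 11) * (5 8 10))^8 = (1 11 4)(5 10 8) = [0, 11, 2, 3, 1, 10, 6, 7, 5, 9, 8, 4]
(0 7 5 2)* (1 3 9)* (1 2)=(0 7 5 1 3 9 2)=[7, 3, 0, 9, 4, 1, 6, 5, 8, 2]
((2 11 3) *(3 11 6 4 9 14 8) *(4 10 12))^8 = (2 3 8 14 9 4 12 10 6) = [0, 1, 3, 8, 12, 5, 2, 7, 14, 4, 6, 11, 10, 13, 9]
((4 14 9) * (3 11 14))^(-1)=(3 4 9 14 11)=[0, 1, 2, 4, 9, 5, 6, 7, 8, 14, 10, 3, 12, 13, 11]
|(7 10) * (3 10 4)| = |(3 10 7 4)| = 4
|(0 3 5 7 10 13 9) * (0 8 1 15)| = 10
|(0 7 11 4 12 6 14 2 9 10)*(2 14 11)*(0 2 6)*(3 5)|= 6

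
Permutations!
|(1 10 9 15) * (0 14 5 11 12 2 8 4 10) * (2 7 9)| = 36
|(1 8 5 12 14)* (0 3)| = |(0 3)(1 8 5 12 14)| = 10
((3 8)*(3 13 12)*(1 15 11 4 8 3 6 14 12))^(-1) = (1 13 8 4 11 15)(6 12 14) = [0, 13, 2, 3, 11, 5, 12, 7, 4, 9, 10, 15, 14, 8, 6, 1]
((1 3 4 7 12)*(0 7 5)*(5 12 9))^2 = (0 9)(1 4)(3 12)(5 7) = [9, 4, 2, 12, 1, 7, 6, 5, 8, 0, 10, 11, 3]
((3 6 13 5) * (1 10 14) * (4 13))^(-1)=(1 14 10)(3 5 13 4 6)=[0, 14, 2, 5, 6, 13, 3, 7, 8, 9, 1, 11, 12, 4, 10]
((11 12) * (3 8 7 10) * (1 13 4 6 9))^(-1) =(1 9 6 4 13)(3 10 7 8)(11 12) =[0, 9, 2, 10, 13, 5, 4, 8, 3, 6, 7, 12, 11, 1]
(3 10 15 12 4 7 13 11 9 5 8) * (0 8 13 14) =(0 8 3 10 15 12 4 7 14)(5 13 11 9) =[8, 1, 2, 10, 7, 13, 6, 14, 3, 5, 15, 9, 4, 11, 0, 12]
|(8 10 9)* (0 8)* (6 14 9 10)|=5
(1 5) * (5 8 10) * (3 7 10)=(1 8 3 7 10 5)=[0, 8, 2, 7, 4, 1, 6, 10, 3, 9, 5]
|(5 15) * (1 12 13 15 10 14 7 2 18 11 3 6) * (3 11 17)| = |(1 12 13 15 5 10 14 7 2 18 17 3 6)| = 13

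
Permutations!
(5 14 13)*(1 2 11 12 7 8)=[0, 2, 11, 3, 4, 14, 6, 8, 1, 9, 10, 12, 7, 5, 13]=(1 2 11 12 7 8)(5 14 13)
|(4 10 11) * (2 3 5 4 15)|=|(2 3 5 4 10 11 15)|=7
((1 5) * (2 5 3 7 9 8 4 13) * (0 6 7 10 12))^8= [5, 8, 7, 4, 0, 9, 1, 3, 12, 10, 13, 11, 2, 6]= (0 5 9 10 13 6 1 8 12 2 7 3 4)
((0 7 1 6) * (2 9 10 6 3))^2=(0 1 2 10)(3 9 6 7)=[1, 2, 10, 9, 4, 5, 7, 3, 8, 6, 0]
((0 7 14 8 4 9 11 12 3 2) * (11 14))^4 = (14)(0 3 11)(2 12 7) = [3, 1, 12, 11, 4, 5, 6, 2, 8, 9, 10, 0, 7, 13, 14]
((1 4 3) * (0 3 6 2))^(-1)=[2, 3, 6, 0, 1, 5, 4]=(0 2 6 4 1 3)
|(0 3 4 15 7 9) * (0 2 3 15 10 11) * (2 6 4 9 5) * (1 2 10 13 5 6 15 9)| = 30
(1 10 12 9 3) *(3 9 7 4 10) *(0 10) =(0 10 12 7 4)(1 3) =[10, 3, 2, 1, 0, 5, 6, 4, 8, 9, 12, 11, 7]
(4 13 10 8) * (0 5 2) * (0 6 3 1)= (0 5 2 6 3 1)(4 13 10 8)= [5, 0, 6, 1, 13, 2, 3, 7, 4, 9, 8, 11, 12, 10]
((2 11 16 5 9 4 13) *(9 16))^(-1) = (2 13 4 9 11)(5 16) = [0, 1, 13, 3, 9, 16, 6, 7, 8, 11, 10, 2, 12, 4, 14, 15, 5]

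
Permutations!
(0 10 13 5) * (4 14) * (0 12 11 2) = (0 10 13 5 12 11 2)(4 14) = [10, 1, 0, 3, 14, 12, 6, 7, 8, 9, 13, 2, 11, 5, 4]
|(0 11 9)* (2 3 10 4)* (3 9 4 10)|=|(0 11 4 2 9)|=5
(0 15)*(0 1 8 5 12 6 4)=(0 15 1 8 5 12 6 4)=[15, 8, 2, 3, 0, 12, 4, 7, 5, 9, 10, 11, 6, 13, 14, 1]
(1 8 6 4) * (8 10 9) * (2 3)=(1 10 9 8 6 4)(2 3)=[0, 10, 3, 2, 1, 5, 4, 7, 6, 8, 9]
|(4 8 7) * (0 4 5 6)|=|(0 4 8 7 5 6)|=6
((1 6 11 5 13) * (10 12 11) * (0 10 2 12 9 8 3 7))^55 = (0 10 9 8 3 7)(1 13 5 11 12 2 6) = [10, 13, 6, 7, 4, 11, 1, 0, 3, 8, 9, 12, 2, 5]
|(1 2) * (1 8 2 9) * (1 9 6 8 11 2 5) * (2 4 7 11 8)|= 15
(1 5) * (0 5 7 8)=(0 5 1 7 8)=[5, 7, 2, 3, 4, 1, 6, 8, 0]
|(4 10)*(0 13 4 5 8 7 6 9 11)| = 10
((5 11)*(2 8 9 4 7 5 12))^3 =[0, 1, 4, 3, 11, 2, 6, 12, 7, 5, 10, 8, 9] =(2 4 11 8 7 12 9 5)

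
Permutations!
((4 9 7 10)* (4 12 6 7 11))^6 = (6 10)(7 12) = [0, 1, 2, 3, 4, 5, 10, 12, 8, 9, 6, 11, 7]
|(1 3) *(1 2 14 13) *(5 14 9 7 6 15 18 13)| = |(1 3 2 9 7 6 15 18 13)(5 14)| = 18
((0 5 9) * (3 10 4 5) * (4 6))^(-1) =(0 9 5 4 6 10 3) =[9, 1, 2, 0, 6, 4, 10, 7, 8, 5, 3]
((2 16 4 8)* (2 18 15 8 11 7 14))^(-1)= (2 14 7 11 4 16)(8 15 18)= [0, 1, 14, 3, 16, 5, 6, 11, 15, 9, 10, 4, 12, 13, 7, 18, 2, 17, 8]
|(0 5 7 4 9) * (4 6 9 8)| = |(0 5 7 6 9)(4 8)| = 10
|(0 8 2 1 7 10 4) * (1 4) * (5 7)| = |(0 8 2 4)(1 5 7 10)| = 4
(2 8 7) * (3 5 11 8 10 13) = (2 10 13 3 5 11 8 7) = [0, 1, 10, 5, 4, 11, 6, 2, 7, 9, 13, 8, 12, 3]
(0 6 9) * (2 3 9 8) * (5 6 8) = [8, 1, 3, 9, 4, 6, 5, 7, 2, 0] = (0 8 2 3 9)(5 6)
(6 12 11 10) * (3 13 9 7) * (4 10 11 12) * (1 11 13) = (1 11 13 9 7 3)(4 10 6) = [0, 11, 2, 1, 10, 5, 4, 3, 8, 7, 6, 13, 12, 9]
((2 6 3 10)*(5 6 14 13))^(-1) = (2 10 3 6 5 13 14) = [0, 1, 10, 6, 4, 13, 5, 7, 8, 9, 3, 11, 12, 14, 2]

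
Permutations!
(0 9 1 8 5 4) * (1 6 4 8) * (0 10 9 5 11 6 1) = (0 5 8 11 6 4 10 9 1) = [5, 0, 2, 3, 10, 8, 4, 7, 11, 1, 9, 6]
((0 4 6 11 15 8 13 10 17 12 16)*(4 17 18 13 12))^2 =(0 4 11 8 16 17 6 15 12)(10 13 18) =[4, 1, 2, 3, 11, 5, 15, 7, 16, 9, 13, 8, 0, 18, 14, 12, 17, 6, 10]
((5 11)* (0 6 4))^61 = [6, 1, 2, 3, 0, 11, 4, 7, 8, 9, 10, 5] = (0 6 4)(5 11)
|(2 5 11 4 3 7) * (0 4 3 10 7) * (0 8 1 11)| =12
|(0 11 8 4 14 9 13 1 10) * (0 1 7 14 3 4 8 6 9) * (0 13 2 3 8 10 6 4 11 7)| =36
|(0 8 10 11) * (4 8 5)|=6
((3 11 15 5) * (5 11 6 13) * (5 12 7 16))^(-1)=(3 5 16 7 12 13 6)(11 15)=[0, 1, 2, 5, 4, 16, 3, 12, 8, 9, 10, 15, 13, 6, 14, 11, 7]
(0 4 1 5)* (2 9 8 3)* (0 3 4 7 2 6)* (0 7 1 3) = (0 1 5)(2 9 8 4 3 6 7) = [1, 5, 9, 6, 3, 0, 7, 2, 4, 8]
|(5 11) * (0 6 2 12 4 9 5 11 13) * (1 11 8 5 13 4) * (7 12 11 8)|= |(0 6 2 11 7 12 1 8 5 4 9 13)|= 12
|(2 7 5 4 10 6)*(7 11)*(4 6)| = |(2 11 7 5 6)(4 10)| = 10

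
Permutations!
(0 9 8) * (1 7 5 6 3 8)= [9, 7, 2, 8, 4, 6, 3, 5, 0, 1]= (0 9 1 7 5 6 3 8)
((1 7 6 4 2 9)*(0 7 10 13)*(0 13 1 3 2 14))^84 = (0 14 4 6 7) = [14, 1, 2, 3, 6, 5, 7, 0, 8, 9, 10, 11, 12, 13, 4]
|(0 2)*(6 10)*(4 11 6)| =|(0 2)(4 11 6 10)| =4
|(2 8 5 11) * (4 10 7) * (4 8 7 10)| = 5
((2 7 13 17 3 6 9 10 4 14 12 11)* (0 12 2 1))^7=[1, 11, 10, 7, 6, 5, 13, 4, 8, 17, 3, 12, 0, 14, 9, 15, 16, 2]=(0 1 11 12)(2 10 3 7 4 6 13 14 9 17)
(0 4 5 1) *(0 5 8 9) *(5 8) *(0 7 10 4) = (1 8 9 7 10 4 5) = [0, 8, 2, 3, 5, 1, 6, 10, 9, 7, 4]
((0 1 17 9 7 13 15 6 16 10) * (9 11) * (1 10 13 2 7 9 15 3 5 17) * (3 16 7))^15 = [10, 1, 7, 2, 4, 3, 15, 6, 8, 9, 0, 17, 12, 16, 14, 11, 13, 5] = (0 10)(2 7 6 15 11 17 5 3)(13 16)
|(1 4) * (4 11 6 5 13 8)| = |(1 11 6 5 13 8 4)| = 7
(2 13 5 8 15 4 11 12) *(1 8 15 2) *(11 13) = (1 8 2 11 12)(4 13 5 15) = [0, 8, 11, 3, 13, 15, 6, 7, 2, 9, 10, 12, 1, 5, 14, 4]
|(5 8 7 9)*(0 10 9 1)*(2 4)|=|(0 10 9 5 8 7 1)(2 4)|=14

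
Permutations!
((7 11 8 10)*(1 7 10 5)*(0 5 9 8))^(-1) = [11, 5, 2, 3, 4, 0, 6, 1, 9, 8, 10, 7] = (0 11 7 1 5)(8 9)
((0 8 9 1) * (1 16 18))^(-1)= (0 1 18 16 9 8)= [1, 18, 2, 3, 4, 5, 6, 7, 0, 8, 10, 11, 12, 13, 14, 15, 9, 17, 16]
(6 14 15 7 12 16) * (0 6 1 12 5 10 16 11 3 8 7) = (0 6 14 15)(1 12 11 3 8 7 5 10 16) = [6, 12, 2, 8, 4, 10, 14, 5, 7, 9, 16, 3, 11, 13, 15, 0, 1]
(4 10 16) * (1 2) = (1 2)(4 10 16) = [0, 2, 1, 3, 10, 5, 6, 7, 8, 9, 16, 11, 12, 13, 14, 15, 4]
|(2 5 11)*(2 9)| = |(2 5 11 9)| = 4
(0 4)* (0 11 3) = [4, 1, 2, 0, 11, 5, 6, 7, 8, 9, 10, 3] = (0 4 11 3)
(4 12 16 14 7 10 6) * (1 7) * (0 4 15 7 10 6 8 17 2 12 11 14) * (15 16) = [4, 10, 12, 3, 11, 5, 16, 6, 17, 9, 8, 14, 15, 13, 1, 7, 0, 2] = (0 4 11 14 1 10 8 17 2 12 15 7 6 16)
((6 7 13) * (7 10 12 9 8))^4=[0, 1, 2, 3, 4, 5, 8, 12, 10, 6, 7, 11, 13, 9]=(6 8 10 7 12 13 9)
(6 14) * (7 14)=(6 7 14)=[0, 1, 2, 3, 4, 5, 7, 14, 8, 9, 10, 11, 12, 13, 6]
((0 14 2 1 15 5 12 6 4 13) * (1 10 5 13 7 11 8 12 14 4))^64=(0 8 15 7 6)(1 4 12 13 11)=[8, 4, 2, 3, 12, 5, 0, 6, 15, 9, 10, 1, 13, 11, 14, 7]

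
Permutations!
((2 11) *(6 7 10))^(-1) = (2 11)(6 10 7) = [0, 1, 11, 3, 4, 5, 10, 6, 8, 9, 7, 2]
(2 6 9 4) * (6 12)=(2 12 6 9 4)=[0, 1, 12, 3, 2, 5, 9, 7, 8, 4, 10, 11, 6]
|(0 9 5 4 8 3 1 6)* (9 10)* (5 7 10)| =|(0 5 4 8 3 1 6)(7 10 9)| =21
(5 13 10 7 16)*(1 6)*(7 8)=(1 6)(5 13 10 8 7 16)=[0, 6, 2, 3, 4, 13, 1, 16, 7, 9, 8, 11, 12, 10, 14, 15, 5]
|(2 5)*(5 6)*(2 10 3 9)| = 6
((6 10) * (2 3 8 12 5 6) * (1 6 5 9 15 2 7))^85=(1 6 10 7)(2 3 8 12 9 15)=[0, 6, 3, 8, 4, 5, 10, 1, 12, 15, 7, 11, 9, 13, 14, 2]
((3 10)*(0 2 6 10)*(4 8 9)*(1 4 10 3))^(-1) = (0 3 6 2)(1 10 9 8 4) = [3, 10, 0, 6, 1, 5, 2, 7, 4, 8, 9]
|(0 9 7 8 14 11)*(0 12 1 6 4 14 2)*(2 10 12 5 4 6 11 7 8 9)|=10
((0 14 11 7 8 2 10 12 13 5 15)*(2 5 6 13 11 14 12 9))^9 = [11, 1, 2, 3, 4, 0, 13, 5, 15, 9, 10, 8, 7, 6, 14, 12] = (0 11 8 15 12 7 5)(6 13)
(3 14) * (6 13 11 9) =(3 14)(6 13 11 9) =[0, 1, 2, 14, 4, 5, 13, 7, 8, 6, 10, 9, 12, 11, 3]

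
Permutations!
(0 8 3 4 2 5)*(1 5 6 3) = (0 8 1 5)(2 6 3 4) = [8, 5, 6, 4, 2, 0, 3, 7, 1]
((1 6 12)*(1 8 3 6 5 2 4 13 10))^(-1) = [0, 10, 5, 8, 2, 1, 3, 7, 12, 9, 13, 11, 6, 4] = (1 10 13 4 2 5)(3 8 12 6)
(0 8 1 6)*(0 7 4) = (0 8 1 6 7 4) = [8, 6, 2, 3, 0, 5, 7, 4, 1]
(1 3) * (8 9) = (1 3)(8 9) = [0, 3, 2, 1, 4, 5, 6, 7, 9, 8]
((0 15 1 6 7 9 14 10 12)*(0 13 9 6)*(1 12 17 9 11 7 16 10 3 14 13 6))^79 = [9, 17, 2, 14, 4, 5, 7, 10, 8, 12, 0, 16, 11, 6, 3, 13, 1, 15] = (0 9 12 11 16 1 17 15 13 6 7 10)(3 14)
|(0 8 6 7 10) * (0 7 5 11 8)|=|(5 11 8 6)(7 10)|=4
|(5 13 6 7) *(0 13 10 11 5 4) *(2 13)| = |(0 2 13 6 7 4)(5 10 11)| = 6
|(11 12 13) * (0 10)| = |(0 10)(11 12 13)| = 6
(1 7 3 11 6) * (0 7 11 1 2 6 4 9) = (0 7 3 1 11 4 9)(2 6) = [7, 11, 6, 1, 9, 5, 2, 3, 8, 0, 10, 4]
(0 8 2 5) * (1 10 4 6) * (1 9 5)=(0 8 2 1 10 4 6 9 5)=[8, 10, 1, 3, 6, 0, 9, 7, 2, 5, 4]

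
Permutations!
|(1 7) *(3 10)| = 2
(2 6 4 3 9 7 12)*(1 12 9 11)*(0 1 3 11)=[1, 12, 6, 0, 11, 5, 4, 9, 8, 7, 10, 3, 2]=(0 1 12 2 6 4 11 3)(7 9)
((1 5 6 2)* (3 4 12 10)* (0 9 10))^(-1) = [12, 2, 6, 10, 3, 1, 5, 7, 8, 0, 9, 11, 4] = (0 12 4 3 10 9)(1 2 6 5)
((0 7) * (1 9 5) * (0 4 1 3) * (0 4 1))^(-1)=(0 4 3 5 9 1 7)=[4, 7, 2, 5, 3, 9, 6, 0, 8, 1]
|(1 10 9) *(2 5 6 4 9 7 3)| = |(1 10 7 3 2 5 6 4 9)| = 9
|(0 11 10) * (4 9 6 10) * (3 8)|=|(0 11 4 9 6 10)(3 8)|=6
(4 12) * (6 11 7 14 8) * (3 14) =(3 14 8 6 11 7)(4 12) =[0, 1, 2, 14, 12, 5, 11, 3, 6, 9, 10, 7, 4, 13, 8]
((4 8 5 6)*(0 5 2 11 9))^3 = (0 4 11 5 8 9 6 2) = [4, 1, 0, 3, 11, 8, 2, 7, 9, 6, 10, 5]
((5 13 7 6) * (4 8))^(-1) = [0, 1, 2, 3, 8, 6, 7, 13, 4, 9, 10, 11, 12, 5] = (4 8)(5 6 7 13)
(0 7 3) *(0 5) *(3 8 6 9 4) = (0 7 8 6 9 4 3 5) = [7, 1, 2, 5, 3, 0, 9, 8, 6, 4]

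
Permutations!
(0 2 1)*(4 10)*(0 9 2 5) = (0 5)(1 9 2)(4 10) = [5, 9, 1, 3, 10, 0, 6, 7, 8, 2, 4]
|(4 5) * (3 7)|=2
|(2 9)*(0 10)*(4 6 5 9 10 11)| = 8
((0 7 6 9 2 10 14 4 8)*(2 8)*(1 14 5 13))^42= (14)(0 6 8 7 9)= [6, 1, 2, 3, 4, 5, 8, 9, 7, 0, 10, 11, 12, 13, 14]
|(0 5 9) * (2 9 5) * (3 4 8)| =|(0 2 9)(3 4 8)| =3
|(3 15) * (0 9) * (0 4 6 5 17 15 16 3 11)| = 8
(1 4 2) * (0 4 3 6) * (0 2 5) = (0 4 5)(1 3 6 2) = [4, 3, 1, 6, 5, 0, 2]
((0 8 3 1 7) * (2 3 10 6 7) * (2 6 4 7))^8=(0 4 8 7 10)=[4, 1, 2, 3, 8, 5, 6, 10, 7, 9, 0]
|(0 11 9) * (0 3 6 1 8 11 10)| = 6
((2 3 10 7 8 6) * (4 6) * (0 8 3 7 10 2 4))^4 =(10)(2 7 3) =[0, 1, 7, 2, 4, 5, 6, 3, 8, 9, 10]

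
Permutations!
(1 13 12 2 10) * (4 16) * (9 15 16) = (1 13 12 2 10)(4 9 15 16) = [0, 13, 10, 3, 9, 5, 6, 7, 8, 15, 1, 11, 2, 12, 14, 16, 4]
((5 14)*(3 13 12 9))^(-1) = (3 9 12 13)(5 14) = [0, 1, 2, 9, 4, 14, 6, 7, 8, 12, 10, 11, 13, 3, 5]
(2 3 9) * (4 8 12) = (2 3 9)(4 8 12) = [0, 1, 3, 9, 8, 5, 6, 7, 12, 2, 10, 11, 4]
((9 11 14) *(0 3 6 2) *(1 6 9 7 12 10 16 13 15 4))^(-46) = [2, 4, 6, 0, 15, 5, 1, 14, 8, 3, 12, 9, 7, 16, 11, 13, 10] = (0 2 6 1 4 15 13 16 10 12 7 14 11 9 3)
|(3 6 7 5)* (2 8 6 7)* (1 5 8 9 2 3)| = |(1 5)(2 9)(3 7 8 6)| = 4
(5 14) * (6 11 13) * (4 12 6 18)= (4 12 6 11 13 18)(5 14)= [0, 1, 2, 3, 12, 14, 11, 7, 8, 9, 10, 13, 6, 18, 5, 15, 16, 17, 4]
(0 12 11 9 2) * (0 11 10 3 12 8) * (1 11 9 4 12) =[8, 11, 9, 1, 12, 5, 6, 7, 0, 2, 3, 4, 10] =(0 8)(1 11 4 12 10 3)(2 9)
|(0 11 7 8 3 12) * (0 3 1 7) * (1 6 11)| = |(0 1 7 8 6 11)(3 12)| = 6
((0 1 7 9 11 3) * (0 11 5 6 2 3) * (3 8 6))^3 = [9, 5, 2, 1, 4, 0, 6, 3, 8, 11, 10, 7] = (0 9 11 7 3 1 5)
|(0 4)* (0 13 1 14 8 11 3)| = 8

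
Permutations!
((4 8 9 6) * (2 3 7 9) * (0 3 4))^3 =(0 9 3 6 7) =[9, 1, 2, 6, 4, 5, 7, 0, 8, 3]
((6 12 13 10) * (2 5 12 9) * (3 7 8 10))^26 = (2 8 12 6 3)(5 10 13 9 7) = [0, 1, 8, 2, 4, 10, 3, 5, 12, 7, 13, 11, 6, 9]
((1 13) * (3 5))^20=(13)=[0, 1, 2, 3, 4, 5, 6, 7, 8, 9, 10, 11, 12, 13]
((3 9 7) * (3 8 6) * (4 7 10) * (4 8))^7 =(3 10 6 9 8)(4 7) =[0, 1, 2, 10, 7, 5, 9, 4, 3, 8, 6]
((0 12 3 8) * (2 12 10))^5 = [8, 1, 10, 12, 4, 5, 6, 7, 3, 9, 0, 11, 2] = (0 8 3 12 2 10)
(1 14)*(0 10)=(0 10)(1 14)=[10, 14, 2, 3, 4, 5, 6, 7, 8, 9, 0, 11, 12, 13, 1]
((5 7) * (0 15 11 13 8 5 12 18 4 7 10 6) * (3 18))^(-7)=(0 15 11 13 8 5 10 6)(3 7 18 12 4)=[15, 1, 2, 7, 3, 10, 0, 18, 5, 9, 6, 13, 4, 8, 14, 11, 16, 17, 12]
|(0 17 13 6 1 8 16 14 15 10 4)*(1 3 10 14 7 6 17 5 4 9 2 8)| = 24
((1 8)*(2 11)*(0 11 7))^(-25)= [7, 8, 11, 3, 4, 5, 6, 2, 1, 9, 10, 0]= (0 7 2 11)(1 8)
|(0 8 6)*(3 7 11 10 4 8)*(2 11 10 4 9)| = |(0 3 7 10 9 2 11 4 8 6)| = 10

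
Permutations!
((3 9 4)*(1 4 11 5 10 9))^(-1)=(1 3 4)(5 11 9 10)=[0, 3, 2, 4, 1, 11, 6, 7, 8, 10, 5, 9]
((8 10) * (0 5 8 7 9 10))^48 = (10) = [0, 1, 2, 3, 4, 5, 6, 7, 8, 9, 10]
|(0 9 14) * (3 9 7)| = |(0 7 3 9 14)| = 5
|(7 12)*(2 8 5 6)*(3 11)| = 4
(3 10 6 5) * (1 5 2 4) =(1 5 3 10 6 2 4) =[0, 5, 4, 10, 1, 3, 2, 7, 8, 9, 6]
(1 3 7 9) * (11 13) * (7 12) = (1 3 12 7 9)(11 13) = [0, 3, 2, 12, 4, 5, 6, 9, 8, 1, 10, 13, 7, 11]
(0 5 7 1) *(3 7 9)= (0 5 9 3 7 1)= [5, 0, 2, 7, 4, 9, 6, 1, 8, 3]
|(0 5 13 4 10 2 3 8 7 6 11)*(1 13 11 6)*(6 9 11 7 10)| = 36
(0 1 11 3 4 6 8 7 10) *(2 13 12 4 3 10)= (0 1 11 10)(2 13 12 4 6 8 7)= [1, 11, 13, 3, 6, 5, 8, 2, 7, 9, 0, 10, 4, 12]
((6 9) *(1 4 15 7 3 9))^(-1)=(1 6 9 3 7 15 4)=[0, 6, 2, 7, 1, 5, 9, 15, 8, 3, 10, 11, 12, 13, 14, 4]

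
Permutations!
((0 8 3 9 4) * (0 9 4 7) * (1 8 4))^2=[9, 3, 2, 8, 7, 5, 6, 4, 1, 0]=(0 9)(1 3 8)(4 7)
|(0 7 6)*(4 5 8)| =3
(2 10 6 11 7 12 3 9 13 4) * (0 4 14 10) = (0 4 2)(3 9 13 14 10 6 11 7 12) = [4, 1, 0, 9, 2, 5, 11, 12, 8, 13, 6, 7, 3, 14, 10]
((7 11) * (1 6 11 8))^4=(1 8 7 11 6)=[0, 8, 2, 3, 4, 5, 1, 11, 7, 9, 10, 6]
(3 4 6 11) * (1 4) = (1 4 6 11 3) = [0, 4, 2, 1, 6, 5, 11, 7, 8, 9, 10, 3]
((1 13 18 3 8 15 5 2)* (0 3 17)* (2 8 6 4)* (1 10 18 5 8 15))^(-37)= (0 4 18 3 2 17 6 10)(1 15 13 8 5)= [4, 15, 17, 2, 18, 1, 10, 7, 5, 9, 0, 11, 12, 8, 14, 13, 16, 6, 3]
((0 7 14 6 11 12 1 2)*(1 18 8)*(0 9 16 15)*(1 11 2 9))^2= (0 14 2 9 15 7 6 1 16)(8 12)(11 18)= [14, 16, 9, 3, 4, 5, 1, 6, 12, 15, 10, 18, 8, 13, 2, 7, 0, 17, 11]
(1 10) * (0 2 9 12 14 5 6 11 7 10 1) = (0 2 9 12 14 5 6 11 7 10) = [2, 1, 9, 3, 4, 6, 11, 10, 8, 12, 0, 7, 14, 13, 5]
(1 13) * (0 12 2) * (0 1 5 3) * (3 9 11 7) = [12, 13, 1, 0, 4, 9, 6, 3, 8, 11, 10, 7, 2, 5] = (0 12 2 1 13 5 9 11 7 3)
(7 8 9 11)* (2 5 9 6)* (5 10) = (2 10 5 9 11 7 8 6) = [0, 1, 10, 3, 4, 9, 2, 8, 6, 11, 5, 7]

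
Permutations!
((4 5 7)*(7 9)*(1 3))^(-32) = (9) = [0, 1, 2, 3, 4, 5, 6, 7, 8, 9]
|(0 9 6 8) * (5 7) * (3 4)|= 4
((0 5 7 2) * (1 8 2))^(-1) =(0 2 8 1 7 5) =[2, 7, 8, 3, 4, 0, 6, 5, 1]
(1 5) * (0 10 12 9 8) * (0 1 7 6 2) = (0 10 12 9 8 1 5 7 6 2) = [10, 5, 0, 3, 4, 7, 2, 6, 1, 8, 12, 11, 9]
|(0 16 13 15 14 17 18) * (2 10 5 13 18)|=21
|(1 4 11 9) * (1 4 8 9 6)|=|(1 8 9 4 11 6)|=6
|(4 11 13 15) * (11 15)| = |(4 15)(11 13)| = 2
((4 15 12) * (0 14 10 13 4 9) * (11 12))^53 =[9, 1, 2, 3, 13, 5, 6, 7, 8, 12, 14, 15, 11, 10, 0, 4] =(0 9 12 11 15 4 13 10 14)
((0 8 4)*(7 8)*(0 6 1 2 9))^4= [6, 7, 8, 3, 9, 5, 0, 1, 2, 4]= (0 6)(1 7)(2 8)(4 9)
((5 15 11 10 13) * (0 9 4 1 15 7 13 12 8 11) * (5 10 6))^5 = (15)(5 8 13 6 12 7 11 10) = [0, 1, 2, 3, 4, 8, 12, 11, 13, 9, 5, 10, 7, 6, 14, 15]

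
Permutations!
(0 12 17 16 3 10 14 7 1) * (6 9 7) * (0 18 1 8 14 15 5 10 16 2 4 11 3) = [12, 18, 4, 16, 11, 10, 9, 8, 14, 7, 15, 3, 17, 13, 6, 5, 0, 2, 1] = (0 12 17 2 4 11 3 16)(1 18)(5 10 15)(6 9 7 8 14)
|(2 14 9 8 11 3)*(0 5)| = |(0 5)(2 14 9 8 11 3)| = 6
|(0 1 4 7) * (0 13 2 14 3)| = |(0 1 4 7 13 2 14 3)| = 8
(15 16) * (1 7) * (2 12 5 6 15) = (1 7)(2 12 5 6 15 16) = [0, 7, 12, 3, 4, 6, 15, 1, 8, 9, 10, 11, 5, 13, 14, 16, 2]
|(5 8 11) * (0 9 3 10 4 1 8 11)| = |(0 9 3 10 4 1 8)(5 11)| = 14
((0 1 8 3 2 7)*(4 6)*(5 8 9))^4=[8, 3, 9, 1, 4, 7, 6, 5, 0, 2]=(0 8)(1 3)(2 9)(5 7)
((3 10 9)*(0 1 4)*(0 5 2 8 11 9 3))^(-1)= (0 9 11 8 2 5 4 1)(3 10)= [9, 0, 5, 10, 1, 4, 6, 7, 2, 11, 3, 8]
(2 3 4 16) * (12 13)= (2 3 4 16)(12 13)= [0, 1, 3, 4, 16, 5, 6, 7, 8, 9, 10, 11, 13, 12, 14, 15, 2]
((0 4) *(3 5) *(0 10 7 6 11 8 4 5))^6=(11)=[0, 1, 2, 3, 4, 5, 6, 7, 8, 9, 10, 11]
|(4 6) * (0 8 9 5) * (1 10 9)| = |(0 8 1 10 9 5)(4 6)| = 6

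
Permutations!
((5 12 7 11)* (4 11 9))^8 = (4 5 7)(9 11 12) = [0, 1, 2, 3, 5, 7, 6, 4, 8, 11, 10, 12, 9]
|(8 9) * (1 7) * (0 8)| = |(0 8 9)(1 7)| = 6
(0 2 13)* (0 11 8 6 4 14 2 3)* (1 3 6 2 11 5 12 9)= [6, 3, 13, 0, 14, 12, 4, 7, 2, 1, 10, 8, 9, 5, 11]= (0 6 4 14 11 8 2 13 5 12 9 1 3)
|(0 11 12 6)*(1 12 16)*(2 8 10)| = |(0 11 16 1 12 6)(2 8 10)| = 6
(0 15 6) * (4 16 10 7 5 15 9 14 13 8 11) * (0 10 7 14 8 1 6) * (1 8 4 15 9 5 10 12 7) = (0 5 9 4 16 1 6 12 7 10 14 13 8 11 15) = [5, 6, 2, 3, 16, 9, 12, 10, 11, 4, 14, 15, 7, 8, 13, 0, 1]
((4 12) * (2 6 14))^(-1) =(2 14 6)(4 12) =[0, 1, 14, 3, 12, 5, 2, 7, 8, 9, 10, 11, 4, 13, 6]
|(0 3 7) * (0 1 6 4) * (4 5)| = |(0 3 7 1 6 5 4)| = 7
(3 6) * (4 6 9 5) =[0, 1, 2, 9, 6, 4, 3, 7, 8, 5] =(3 9 5 4 6)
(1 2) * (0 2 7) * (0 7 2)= (7)(1 2)= [0, 2, 1, 3, 4, 5, 6, 7]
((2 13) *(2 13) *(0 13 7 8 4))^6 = (0 13 7 8 4) = [13, 1, 2, 3, 0, 5, 6, 8, 4, 9, 10, 11, 12, 7]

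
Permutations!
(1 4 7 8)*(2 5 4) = (1 2 5 4 7 8) = [0, 2, 5, 3, 7, 4, 6, 8, 1]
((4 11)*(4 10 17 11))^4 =(10 17 11) =[0, 1, 2, 3, 4, 5, 6, 7, 8, 9, 17, 10, 12, 13, 14, 15, 16, 11]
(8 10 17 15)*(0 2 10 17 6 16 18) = (0 2 10 6 16 18)(8 17 15) = [2, 1, 10, 3, 4, 5, 16, 7, 17, 9, 6, 11, 12, 13, 14, 8, 18, 15, 0]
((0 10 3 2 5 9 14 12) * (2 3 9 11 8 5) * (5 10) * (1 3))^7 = (0 12 14 9 10 8 11 5)(1 3) = [12, 3, 2, 1, 4, 0, 6, 7, 11, 10, 8, 5, 14, 13, 9]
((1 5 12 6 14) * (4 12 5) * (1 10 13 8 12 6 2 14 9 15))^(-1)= (1 15 9 6 4)(2 12 8 13 10 14)= [0, 15, 12, 3, 1, 5, 4, 7, 13, 6, 14, 11, 8, 10, 2, 9]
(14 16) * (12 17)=(12 17)(14 16)=[0, 1, 2, 3, 4, 5, 6, 7, 8, 9, 10, 11, 17, 13, 16, 15, 14, 12]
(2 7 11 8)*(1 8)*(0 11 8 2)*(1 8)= (0 11 8)(1 2 7)= [11, 2, 7, 3, 4, 5, 6, 1, 0, 9, 10, 8]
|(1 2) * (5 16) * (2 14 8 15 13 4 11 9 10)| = |(1 14 8 15 13 4 11 9 10 2)(5 16)| = 10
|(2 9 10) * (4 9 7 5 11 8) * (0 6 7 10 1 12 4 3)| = 28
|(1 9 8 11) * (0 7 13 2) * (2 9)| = |(0 7 13 9 8 11 1 2)| = 8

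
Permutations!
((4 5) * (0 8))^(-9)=(0 8)(4 5)=[8, 1, 2, 3, 5, 4, 6, 7, 0]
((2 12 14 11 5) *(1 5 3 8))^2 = (1 2 14 3)(5 12 11 8) = [0, 2, 14, 1, 4, 12, 6, 7, 5, 9, 10, 8, 11, 13, 3]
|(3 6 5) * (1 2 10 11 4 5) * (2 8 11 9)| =|(1 8 11 4 5 3 6)(2 10 9)| =21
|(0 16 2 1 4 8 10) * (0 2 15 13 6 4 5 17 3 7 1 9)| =|(0 16 15 13 6 4 8 10 2 9)(1 5 17 3 7)| =10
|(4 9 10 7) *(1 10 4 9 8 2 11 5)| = |(1 10 7 9 4 8 2 11 5)| = 9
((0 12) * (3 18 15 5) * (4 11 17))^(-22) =[0, 1, 2, 15, 17, 18, 6, 7, 8, 9, 10, 4, 12, 13, 14, 3, 16, 11, 5] =(3 15)(4 17 11)(5 18)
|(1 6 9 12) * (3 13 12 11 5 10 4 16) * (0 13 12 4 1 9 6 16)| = 24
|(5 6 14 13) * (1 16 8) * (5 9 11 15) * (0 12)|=42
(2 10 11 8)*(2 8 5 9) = [0, 1, 10, 3, 4, 9, 6, 7, 8, 2, 11, 5] = (2 10 11 5 9)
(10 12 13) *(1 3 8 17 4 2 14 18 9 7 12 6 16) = (1 3 8 17 4 2 14 18 9 7 12 13 10 6 16) = [0, 3, 14, 8, 2, 5, 16, 12, 17, 7, 6, 11, 13, 10, 18, 15, 1, 4, 9]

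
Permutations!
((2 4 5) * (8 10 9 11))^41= [0, 1, 5, 3, 2, 4, 6, 7, 10, 11, 9, 8]= (2 5 4)(8 10 9 11)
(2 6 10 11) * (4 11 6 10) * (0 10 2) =(0 10 6 4 11) =[10, 1, 2, 3, 11, 5, 4, 7, 8, 9, 6, 0]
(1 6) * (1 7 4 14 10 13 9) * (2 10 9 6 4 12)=(1 4 14 9)(2 10 13 6 7 12)=[0, 4, 10, 3, 14, 5, 7, 12, 8, 1, 13, 11, 2, 6, 9]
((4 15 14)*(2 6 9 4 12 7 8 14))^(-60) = (15) = [0, 1, 2, 3, 4, 5, 6, 7, 8, 9, 10, 11, 12, 13, 14, 15]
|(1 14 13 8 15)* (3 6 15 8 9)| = |(1 14 13 9 3 6 15)| = 7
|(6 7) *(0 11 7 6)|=3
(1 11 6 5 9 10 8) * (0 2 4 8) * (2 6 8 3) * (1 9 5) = (0 6 1 11 8 9 10)(2 4 3) = [6, 11, 4, 2, 3, 5, 1, 7, 9, 10, 0, 8]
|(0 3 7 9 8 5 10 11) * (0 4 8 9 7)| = 10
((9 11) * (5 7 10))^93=(9 11)=[0, 1, 2, 3, 4, 5, 6, 7, 8, 11, 10, 9]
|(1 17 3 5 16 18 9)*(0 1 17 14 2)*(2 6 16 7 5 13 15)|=|(0 1 14 6 16 18 9 17 3 13 15 2)(5 7)|=12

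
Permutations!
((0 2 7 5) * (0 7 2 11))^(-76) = (11) = [0, 1, 2, 3, 4, 5, 6, 7, 8, 9, 10, 11]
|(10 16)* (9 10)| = 3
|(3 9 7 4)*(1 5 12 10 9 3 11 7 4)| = 8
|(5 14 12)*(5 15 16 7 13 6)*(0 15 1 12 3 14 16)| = 10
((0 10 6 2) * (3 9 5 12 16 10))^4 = (0 12 2 5 6 9 10 3 16) = [12, 1, 5, 16, 4, 6, 9, 7, 8, 10, 3, 11, 2, 13, 14, 15, 0]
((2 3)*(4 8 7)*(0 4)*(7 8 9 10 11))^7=(0 4 9 10 11 7)(2 3)=[4, 1, 3, 2, 9, 5, 6, 0, 8, 10, 11, 7]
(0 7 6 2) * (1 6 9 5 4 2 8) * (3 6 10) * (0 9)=[7, 10, 9, 6, 2, 4, 8, 0, 1, 5, 3]=(0 7)(1 10 3 6 8)(2 9 5 4)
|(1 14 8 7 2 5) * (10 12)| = 6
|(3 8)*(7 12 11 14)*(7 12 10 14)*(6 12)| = 6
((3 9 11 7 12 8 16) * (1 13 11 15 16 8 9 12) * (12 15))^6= (16)(1 11)(7 13)= [0, 11, 2, 3, 4, 5, 6, 13, 8, 9, 10, 1, 12, 7, 14, 15, 16]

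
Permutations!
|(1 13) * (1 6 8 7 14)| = |(1 13 6 8 7 14)| = 6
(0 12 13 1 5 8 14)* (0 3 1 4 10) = (0 12 13 4 10)(1 5 8 14 3) = [12, 5, 2, 1, 10, 8, 6, 7, 14, 9, 0, 11, 13, 4, 3]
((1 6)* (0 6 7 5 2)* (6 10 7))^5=(10)(1 6)=[0, 6, 2, 3, 4, 5, 1, 7, 8, 9, 10]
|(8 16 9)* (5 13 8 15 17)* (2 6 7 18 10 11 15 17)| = |(2 6 7 18 10 11 15)(5 13 8 16 9 17)| = 42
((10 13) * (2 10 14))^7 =[0, 1, 14, 3, 4, 5, 6, 7, 8, 9, 2, 11, 12, 10, 13] =(2 14 13 10)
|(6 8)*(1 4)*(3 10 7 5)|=4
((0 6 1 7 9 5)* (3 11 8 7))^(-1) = (0 5 9 7 8 11 3 1 6) = [5, 6, 2, 1, 4, 9, 0, 8, 11, 7, 10, 3]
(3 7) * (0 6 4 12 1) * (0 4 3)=(0 6 3 7)(1 4 12)=[6, 4, 2, 7, 12, 5, 3, 0, 8, 9, 10, 11, 1]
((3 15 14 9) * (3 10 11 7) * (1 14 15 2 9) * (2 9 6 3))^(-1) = (15)(1 14)(2 7 11 10 9 3 6) = [0, 14, 7, 6, 4, 5, 2, 11, 8, 3, 9, 10, 12, 13, 1, 15]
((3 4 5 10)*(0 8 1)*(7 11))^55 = (0 8 1)(3 10 5 4)(7 11) = [8, 0, 2, 10, 3, 4, 6, 11, 1, 9, 5, 7]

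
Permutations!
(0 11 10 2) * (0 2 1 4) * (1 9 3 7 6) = (0 11 10 9 3 7 6 1 4) = [11, 4, 2, 7, 0, 5, 1, 6, 8, 3, 9, 10]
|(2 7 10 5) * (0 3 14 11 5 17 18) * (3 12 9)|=|(0 12 9 3 14 11 5 2 7 10 17 18)|=12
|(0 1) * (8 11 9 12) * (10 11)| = |(0 1)(8 10 11 9 12)| = 10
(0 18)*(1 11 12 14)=[18, 11, 2, 3, 4, 5, 6, 7, 8, 9, 10, 12, 14, 13, 1, 15, 16, 17, 0]=(0 18)(1 11 12 14)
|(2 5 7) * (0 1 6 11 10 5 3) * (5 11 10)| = |(0 1 6 10 11 5 7 2 3)| = 9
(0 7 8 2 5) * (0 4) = (0 7 8 2 5 4) = [7, 1, 5, 3, 0, 4, 6, 8, 2]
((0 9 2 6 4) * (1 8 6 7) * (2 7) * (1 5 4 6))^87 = (0 7 4 9 5)(1 8) = [7, 8, 2, 3, 9, 0, 6, 4, 1, 5]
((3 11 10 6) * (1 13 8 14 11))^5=[0, 10, 2, 11, 4, 5, 14, 7, 3, 9, 8, 13, 12, 6, 1]=(1 10 8 3 11 13 6 14)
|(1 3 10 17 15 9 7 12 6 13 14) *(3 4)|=12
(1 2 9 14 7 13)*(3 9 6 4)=(1 2 6 4 3 9 14 7 13)=[0, 2, 6, 9, 3, 5, 4, 13, 8, 14, 10, 11, 12, 1, 7]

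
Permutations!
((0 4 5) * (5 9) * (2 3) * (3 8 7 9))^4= (0 8)(2 5)(3 9)(4 7)= [8, 1, 5, 9, 7, 2, 6, 4, 0, 3]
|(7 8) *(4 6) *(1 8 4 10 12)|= 7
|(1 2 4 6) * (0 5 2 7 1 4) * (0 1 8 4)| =|(0 5 2 1 7 8 4 6)| =8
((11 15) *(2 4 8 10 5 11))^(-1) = (2 15 11 5 10 8 4) = [0, 1, 15, 3, 2, 10, 6, 7, 4, 9, 8, 5, 12, 13, 14, 11]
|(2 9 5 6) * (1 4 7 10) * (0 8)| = 4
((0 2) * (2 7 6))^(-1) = [2, 1, 6, 3, 4, 5, 7, 0] = (0 2 6 7)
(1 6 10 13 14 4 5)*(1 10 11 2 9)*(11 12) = (1 6 12 11 2 9)(4 5 10 13 14) = [0, 6, 9, 3, 5, 10, 12, 7, 8, 1, 13, 2, 11, 14, 4]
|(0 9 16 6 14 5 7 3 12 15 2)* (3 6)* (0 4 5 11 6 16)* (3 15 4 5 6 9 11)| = 15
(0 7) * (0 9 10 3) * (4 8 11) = [7, 1, 2, 0, 8, 5, 6, 9, 11, 10, 3, 4] = (0 7 9 10 3)(4 8 11)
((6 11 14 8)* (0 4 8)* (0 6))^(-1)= [8, 1, 2, 3, 0, 5, 14, 7, 4, 9, 10, 6, 12, 13, 11]= (0 8 4)(6 14 11)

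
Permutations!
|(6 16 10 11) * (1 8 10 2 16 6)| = 4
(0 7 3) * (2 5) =[7, 1, 5, 0, 4, 2, 6, 3] =(0 7 3)(2 5)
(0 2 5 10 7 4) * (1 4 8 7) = (0 2 5 10 1 4)(7 8) = [2, 4, 5, 3, 0, 10, 6, 8, 7, 9, 1]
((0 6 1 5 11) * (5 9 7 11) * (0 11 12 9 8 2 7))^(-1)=(0 9 12 7 2 8 1 6)=[9, 6, 8, 3, 4, 5, 0, 2, 1, 12, 10, 11, 7]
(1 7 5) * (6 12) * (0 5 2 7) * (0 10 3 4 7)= (0 5 1 10 3 4 7 2)(6 12)= [5, 10, 0, 4, 7, 1, 12, 2, 8, 9, 3, 11, 6]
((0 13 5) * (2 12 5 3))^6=(13)=[0, 1, 2, 3, 4, 5, 6, 7, 8, 9, 10, 11, 12, 13]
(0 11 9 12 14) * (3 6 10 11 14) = (0 14)(3 6 10 11 9 12) = [14, 1, 2, 6, 4, 5, 10, 7, 8, 12, 11, 9, 3, 13, 0]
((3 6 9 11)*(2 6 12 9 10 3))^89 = [0, 1, 9, 6, 4, 5, 11, 7, 8, 3, 2, 12, 10] = (2 9 3 6 11 12 10)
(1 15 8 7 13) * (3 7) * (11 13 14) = [0, 15, 2, 7, 4, 5, 6, 14, 3, 9, 10, 13, 12, 1, 11, 8] = (1 15 8 3 7 14 11 13)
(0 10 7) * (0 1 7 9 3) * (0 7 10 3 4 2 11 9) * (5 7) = (0 3 5 7 1 10)(2 11 9 4) = [3, 10, 11, 5, 2, 7, 6, 1, 8, 4, 0, 9]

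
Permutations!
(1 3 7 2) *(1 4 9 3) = (2 4 9 3 7) = [0, 1, 4, 7, 9, 5, 6, 2, 8, 3]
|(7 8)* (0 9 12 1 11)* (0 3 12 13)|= |(0 9 13)(1 11 3 12)(7 8)|= 12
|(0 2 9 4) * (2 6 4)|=6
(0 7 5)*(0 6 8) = (0 7 5 6 8) = [7, 1, 2, 3, 4, 6, 8, 5, 0]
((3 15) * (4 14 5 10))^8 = (15) = [0, 1, 2, 3, 4, 5, 6, 7, 8, 9, 10, 11, 12, 13, 14, 15]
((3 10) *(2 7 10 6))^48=(2 3 7 6 10)=[0, 1, 3, 7, 4, 5, 10, 6, 8, 9, 2]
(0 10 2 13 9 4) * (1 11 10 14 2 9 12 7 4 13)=(0 14 2 1 11 10 9 13 12 7 4)=[14, 11, 1, 3, 0, 5, 6, 4, 8, 13, 9, 10, 7, 12, 2]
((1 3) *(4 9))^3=(1 3)(4 9)=[0, 3, 2, 1, 9, 5, 6, 7, 8, 4]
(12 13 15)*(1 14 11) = (1 14 11)(12 13 15) = [0, 14, 2, 3, 4, 5, 6, 7, 8, 9, 10, 1, 13, 15, 11, 12]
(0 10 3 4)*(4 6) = (0 10 3 6 4) = [10, 1, 2, 6, 0, 5, 4, 7, 8, 9, 3]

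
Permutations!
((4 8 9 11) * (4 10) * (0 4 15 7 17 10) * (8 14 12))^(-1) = (0 11 9 8 12 14 4)(7 15 10 17) = [11, 1, 2, 3, 0, 5, 6, 15, 12, 8, 17, 9, 14, 13, 4, 10, 16, 7]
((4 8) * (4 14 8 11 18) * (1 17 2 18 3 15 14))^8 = (1 14 3 4 2)(8 15 11 18 17) = [0, 14, 1, 4, 2, 5, 6, 7, 15, 9, 10, 18, 12, 13, 3, 11, 16, 8, 17]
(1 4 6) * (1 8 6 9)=(1 4 9)(6 8)=[0, 4, 2, 3, 9, 5, 8, 7, 6, 1]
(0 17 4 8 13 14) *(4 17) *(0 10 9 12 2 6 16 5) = (17)(0 4 8 13 14 10 9 12 2 6 16 5) = [4, 1, 6, 3, 8, 0, 16, 7, 13, 12, 9, 11, 2, 14, 10, 15, 5, 17]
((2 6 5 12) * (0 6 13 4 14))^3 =[12, 1, 14, 3, 6, 13, 2, 7, 8, 9, 10, 11, 4, 0, 5] =(0 12 4 6 2 14 5 13)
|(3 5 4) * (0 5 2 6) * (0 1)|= 7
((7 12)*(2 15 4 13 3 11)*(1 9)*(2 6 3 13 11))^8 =(2 4 6)(3 15 11) =[0, 1, 4, 15, 6, 5, 2, 7, 8, 9, 10, 3, 12, 13, 14, 11]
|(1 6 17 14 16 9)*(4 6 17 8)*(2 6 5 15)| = |(1 17 14 16 9)(2 6 8 4 5 15)| = 30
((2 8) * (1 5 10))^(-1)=(1 10 5)(2 8)=[0, 10, 8, 3, 4, 1, 6, 7, 2, 9, 5]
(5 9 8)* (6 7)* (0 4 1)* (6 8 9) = [4, 0, 2, 3, 1, 6, 7, 8, 5, 9] = (9)(0 4 1)(5 6 7 8)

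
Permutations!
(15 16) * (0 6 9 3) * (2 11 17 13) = [6, 1, 11, 0, 4, 5, 9, 7, 8, 3, 10, 17, 12, 2, 14, 16, 15, 13] = (0 6 9 3)(2 11 17 13)(15 16)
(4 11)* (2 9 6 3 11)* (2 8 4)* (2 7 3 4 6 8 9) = (3 11 7)(4 9 8 6) = [0, 1, 2, 11, 9, 5, 4, 3, 6, 8, 10, 7]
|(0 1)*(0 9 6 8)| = 5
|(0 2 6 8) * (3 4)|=4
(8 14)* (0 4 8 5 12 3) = (0 4 8 14 5 12 3) = [4, 1, 2, 0, 8, 12, 6, 7, 14, 9, 10, 11, 3, 13, 5]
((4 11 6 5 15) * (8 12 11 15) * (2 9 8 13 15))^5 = (2 6)(4 11)(5 9)(8 13)(12 15) = [0, 1, 6, 3, 11, 9, 2, 7, 13, 5, 10, 4, 15, 8, 14, 12]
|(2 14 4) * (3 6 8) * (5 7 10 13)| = 12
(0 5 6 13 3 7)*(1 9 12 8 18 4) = (0 5 6 13 3 7)(1 9 12 8 18 4) = [5, 9, 2, 7, 1, 6, 13, 0, 18, 12, 10, 11, 8, 3, 14, 15, 16, 17, 4]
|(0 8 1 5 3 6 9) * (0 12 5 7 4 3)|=10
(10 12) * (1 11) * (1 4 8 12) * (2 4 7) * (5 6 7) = (1 11 5 6 7 2 4 8 12 10) = [0, 11, 4, 3, 8, 6, 7, 2, 12, 9, 1, 5, 10]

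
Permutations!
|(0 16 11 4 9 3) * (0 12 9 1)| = |(0 16 11 4 1)(3 12 9)| = 15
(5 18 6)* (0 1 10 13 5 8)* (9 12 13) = [1, 10, 2, 3, 4, 18, 8, 7, 0, 12, 9, 11, 13, 5, 14, 15, 16, 17, 6] = (0 1 10 9 12 13 5 18 6 8)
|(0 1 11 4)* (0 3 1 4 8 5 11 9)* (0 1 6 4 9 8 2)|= 21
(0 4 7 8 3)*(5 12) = [4, 1, 2, 0, 7, 12, 6, 8, 3, 9, 10, 11, 5] = (0 4 7 8 3)(5 12)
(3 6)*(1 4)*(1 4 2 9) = (1 2 9)(3 6) = [0, 2, 9, 6, 4, 5, 3, 7, 8, 1]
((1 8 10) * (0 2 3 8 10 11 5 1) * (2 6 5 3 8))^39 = [10, 5, 3, 11, 4, 6, 0, 7, 2, 9, 1, 8] = (0 10 1 5 6)(2 3 11 8)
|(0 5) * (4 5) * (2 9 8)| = |(0 4 5)(2 9 8)| = 3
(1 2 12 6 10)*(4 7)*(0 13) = (0 13)(1 2 12 6 10)(4 7) = [13, 2, 12, 3, 7, 5, 10, 4, 8, 9, 1, 11, 6, 0]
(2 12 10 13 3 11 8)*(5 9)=(2 12 10 13 3 11 8)(5 9)=[0, 1, 12, 11, 4, 9, 6, 7, 2, 5, 13, 8, 10, 3]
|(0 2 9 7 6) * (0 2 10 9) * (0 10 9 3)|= |(0 9 7 6 2 10 3)|= 7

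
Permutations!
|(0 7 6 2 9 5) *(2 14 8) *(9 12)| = 9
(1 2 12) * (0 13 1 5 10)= (0 13 1 2 12 5 10)= [13, 2, 12, 3, 4, 10, 6, 7, 8, 9, 0, 11, 5, 1]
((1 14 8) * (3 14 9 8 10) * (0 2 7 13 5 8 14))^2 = (0 7 5 1 14 3 2 13 8 9 10) = [7, 14, 13, 2, 4, 1, 6, 5, 9, 10, 0, 11, 12, 8, 3]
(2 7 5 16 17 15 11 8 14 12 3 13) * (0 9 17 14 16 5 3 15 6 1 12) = [9, 12, 7, 13, 4, 5, 1, 3, 16, 17, 10, 8, 15, 2, 0, 11, 14, 6] = (0 9 17 6 1 12 15 11 8 16 14)(2 7 3 13)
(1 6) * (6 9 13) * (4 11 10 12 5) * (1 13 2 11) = (1 9 2 11 10 12 5 4)(6 13) = [0, 9, 11, 3, 1, 4, 13, 7, 8, 2, 12, 10, 5, 6]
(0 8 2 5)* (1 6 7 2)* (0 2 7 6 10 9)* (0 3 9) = [8, 10, 5, 9, 4, 2, 6, 7, 1, 3, 0] = (0 8 1 10)(2 5)(3 9)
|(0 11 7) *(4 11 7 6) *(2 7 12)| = |(0 12 2 7)(4 11 6)| = 12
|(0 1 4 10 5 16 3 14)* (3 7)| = |(0 1 4 10 5 16 7 3 14)| = 9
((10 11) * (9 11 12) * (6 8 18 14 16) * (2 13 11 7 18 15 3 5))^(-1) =(2 5 3 15 8 6 16 14 18 7 9 12 10 11 13) =[0, 1, 5, 15, 4, 3, 16, 9, 6, 12, 11, 13, 10, 2, 18, 8, 14, 17, 7]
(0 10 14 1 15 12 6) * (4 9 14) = (0 10 4 9 14 1 15 12 6) = [10, 15, 2, 3, 9, 5, 0, 7, 8, 14, 4, 11, 6, 13, 1, 12]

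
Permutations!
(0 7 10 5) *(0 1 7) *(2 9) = [0, 7, 9, 3, 4, 1, 6, 10, 8, 2, 5] = (1 7 10 5)(2 9)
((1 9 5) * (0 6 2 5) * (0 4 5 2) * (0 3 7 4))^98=(0 3 4 1)(5 9 6 7)=[3, 0, 2, 4, 1, 9, 7, 5, 8, 6]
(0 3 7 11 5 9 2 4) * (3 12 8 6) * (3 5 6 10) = (0 12 8 10 3 7 11 6 5 9 2 4) = [12, 1, 4, 7, 0, 9, 5, 11, 10, 2, 3, 6, 8]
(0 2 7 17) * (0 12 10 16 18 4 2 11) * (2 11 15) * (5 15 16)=(0 16 18 4 11)(2 7 17 12 10 5 15)=[16, 1, 7, 3, 11, 15, 6, 17, 8, 9, 5, 0, 10, 13, 14, 2, 18, 12, 4]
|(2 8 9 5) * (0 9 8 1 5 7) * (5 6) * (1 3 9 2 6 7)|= |(0 2 3 9 1 7)(5 6)|= 6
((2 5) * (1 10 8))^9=[0, 1, 5, 3, 4, 2, 6, 7, 8, 9, 10]=(10)(2 5)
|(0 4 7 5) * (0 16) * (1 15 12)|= |(0 4 7 5 16)(1 15 12)|= 15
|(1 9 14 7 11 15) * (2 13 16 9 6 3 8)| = 12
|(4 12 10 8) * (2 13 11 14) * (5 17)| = 4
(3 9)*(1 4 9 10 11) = (1 4 9 3 10 11) = [0, 4, 2, 10, 9, 5, 6, 7, 8, 3, 11, 1]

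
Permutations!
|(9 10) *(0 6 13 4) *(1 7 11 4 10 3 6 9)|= 10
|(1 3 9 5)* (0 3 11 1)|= 4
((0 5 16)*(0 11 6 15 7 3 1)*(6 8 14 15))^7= (0 7 8 5 3 14 16 1 15 11)= [7, 15, 2, 14, 4, 3, 6, 8, 5, 9, 10, 0, 12, 13, 16, 11, 1]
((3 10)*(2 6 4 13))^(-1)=[0, 1, 13, 10, 6, 5, 2, 7, 8, 9, 3, 11, 12, 4]=(2 13 4 6)(3 10)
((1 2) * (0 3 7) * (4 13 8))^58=(0 3 7)(4 13 8)=[3, 1, 2, 7, 13, 5, 6, 0, 4, 9, 10, 11, 12, 8]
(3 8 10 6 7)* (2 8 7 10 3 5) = [0, 1, 8, 7, 4, 2, 10, 5, 3, 9, 6] = (2 8 3 7 5)(6 10)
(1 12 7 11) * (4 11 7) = (1 12 4 11) = [0, 12, 2, 3, 11, 5, 6, 7, 8, 9, 10, 1, 4]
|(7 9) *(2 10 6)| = 6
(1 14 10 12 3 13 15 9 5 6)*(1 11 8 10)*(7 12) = (1 14)(3 13 15 9 5 6 11 8 10 7 12) = [0, 14, 2, 13, 4, 6, 11, 12, 10, 5, 7, 8, 3, 15, 1, 9]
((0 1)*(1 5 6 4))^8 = (0 4 5 1 6) = [4, 6, 2, 3, 5, 1, 0]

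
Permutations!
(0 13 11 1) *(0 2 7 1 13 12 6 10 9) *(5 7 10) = (0 12 6 5 7 1 2 10 9)(11 13) = [12, 2, 10, 3, 4, 7, 5, 1, 8, 0, 9, 13, 6, 11]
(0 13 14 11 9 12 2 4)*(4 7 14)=[13, 1, 7, 3, 0, 5, 6, 14, 8, 12, 10, 9, 2, 4, 11]=(0 13 4)(2 7 14 11 9 12)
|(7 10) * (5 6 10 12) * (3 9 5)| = |(3 9 5 6 10 7 12)| = 7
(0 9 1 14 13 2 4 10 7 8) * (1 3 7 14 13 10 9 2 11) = (0 2 4 9 3 7 8)(1 13 11)(10 14) = [2, 13, 4, 7, 9, 5, 6, 8, 0, 3, 14, 1, 12, 11, 10]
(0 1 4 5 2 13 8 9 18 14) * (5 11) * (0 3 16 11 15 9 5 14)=[1, 4, 13, 16, 15, 2, 6, 7, 5, 18, 10, 14, 12, 8, 3, 9, 11, 17, 0]=(0 1 4 15 9 18)(2 13 8 5)(3 16 11 14)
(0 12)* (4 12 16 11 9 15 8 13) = (0 16 11 9 15 8 13 4 12) = [16, 1, 2, 3, 12, 5, 6, 7, 13, 15, 10, 9, 0, 4, 14, 8, 11]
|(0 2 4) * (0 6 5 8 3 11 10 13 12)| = |(0 2 4 6 5 8 3 11 10 13 12)| = 11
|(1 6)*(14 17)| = 2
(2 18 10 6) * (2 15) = (2 18 10 6 15) = [0, 1, 18, 3, 4, 5, 15, 7, 8, 9, 6, 11, 12, 13, 14, 2, 16, 17, 10]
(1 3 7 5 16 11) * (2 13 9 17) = (1 3 7 5 16 11)(2 13 9 17) = [0, 3, 13, 7, 4, 16, 6, 5, 8, 17, 10, 1, 12, 9, 14, 15, 11, 2]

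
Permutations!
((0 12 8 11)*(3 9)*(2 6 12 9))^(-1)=(0 11 8 12 6 2 3 9)=[11, 1, 3, 9, 4, 5, 2, 7, 12, 0, 10, 8, 6]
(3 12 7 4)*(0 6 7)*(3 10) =(0 6 7 4 10 3 12) =[6, 1, 2, 12, 10, 5, 7, 4, 8, 9, 3, 11, 0]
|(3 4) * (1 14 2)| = |(1 14 2)(3 4)| = 6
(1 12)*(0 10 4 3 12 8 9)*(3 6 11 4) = (0 10 3 12 1 8 9)(4 6 11) = [10, 8, 2, 12, 6, 5, 11, 7, 9, 0, 3, 4, 1]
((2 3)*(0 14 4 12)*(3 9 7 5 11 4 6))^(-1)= (0 12 4 11 5 7 9 2 3 6 14)= [12, 1, 3, 6, 11, 7, 14, 9, 8, 2, 10, 5, 4, 13, 0]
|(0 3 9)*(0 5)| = 4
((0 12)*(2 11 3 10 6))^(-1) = [12, 1, 6, 11, 4, 5, 10, 7, 8, 9, 3, 2, 0] = (0 12)(2 6 10 3 11)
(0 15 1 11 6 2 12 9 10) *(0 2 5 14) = (0 15 1 11 6 5 14)(2 12 9 10) = [15, 11, 12, 3, 4, 14, 5, 7, 8, 10, 2, 6, 9, 13, 0, 1]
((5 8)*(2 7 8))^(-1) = [0, 1, 5, 3, 4, 8, 6, 2, 7] = (2 5 8 7)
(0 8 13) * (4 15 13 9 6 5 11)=[8, 1, 2, 3, 15, 11, 5, 7, 9, 6, 10, 4, 12, 0, 14, 13]=(0 8 9 6 5 11 4 15 13)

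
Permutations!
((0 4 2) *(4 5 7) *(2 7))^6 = [0, 1, 2, 3, 4, 5, 6, 7] = (7)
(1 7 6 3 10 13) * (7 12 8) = (1 12 8 7 6 3 10 13) = [0, 12, 2, 10, 4, 5, 3, 6, 7, 9, 13, 11, 8, 1]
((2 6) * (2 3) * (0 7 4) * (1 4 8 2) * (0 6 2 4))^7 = (8) = [0, 1, 2, 3, 4, 5, 6, 7, 8]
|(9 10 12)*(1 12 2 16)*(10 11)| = 7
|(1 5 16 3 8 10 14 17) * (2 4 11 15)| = 8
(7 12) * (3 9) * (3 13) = (3 9 13)(7 12) = [0, 1, 2, 9, 4, 5, 6, 12, 8, 13, 10, 11, 7, 3]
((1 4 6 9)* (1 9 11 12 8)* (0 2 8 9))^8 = (0 9 12 11 6 4 1 8 2) = [9, 8, 0, 3, 1, 5, 4, 7, 2, 12, 10, 6, 11]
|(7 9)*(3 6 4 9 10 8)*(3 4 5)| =15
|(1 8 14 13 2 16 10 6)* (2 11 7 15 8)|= |(1 2 16 10 6)(7 15 8 14 13 11)|= 30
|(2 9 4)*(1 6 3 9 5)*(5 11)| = 8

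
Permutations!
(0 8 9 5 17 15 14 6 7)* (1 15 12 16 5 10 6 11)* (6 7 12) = (0 8 9 10 7)(1 15 14 11)(5 17 6 12 16) = [8, 15, 2, 3, 4, 17, 12, 0, 9, 10, 7, 1, 16, 13, 11, 14, 5, 6]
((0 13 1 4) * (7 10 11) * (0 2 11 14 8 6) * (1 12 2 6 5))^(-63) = [12, 6, 7, 3, 0, 4, 13, 14, 1, 9, 8, 10, 11, 2, 5] = (0 12 11 10 8 1 6 13 2 7 14 5 4)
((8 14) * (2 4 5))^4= [0, 1, 4, 3, 5, 2, 6, 7, 8, 9, 10, 11, 12, 13, 14]= (14)(2 4 5)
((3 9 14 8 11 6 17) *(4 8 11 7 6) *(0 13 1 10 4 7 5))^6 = (0 5 8 4 10 1 13)(3 17 6 7 11 14 9) = [5, 13, 2, 17, 10, 8, 7, 11, 4, 3, 1, 14, 12, 0, 9, 15, 16, 6]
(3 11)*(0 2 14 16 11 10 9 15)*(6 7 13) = (0 2 14 16 11 3 10 9 15)(6 7 13) = [2, 1, 14, 10, 4, 5, 7, 13, 8, 15, 9, 3, 12, 6, 16, 0, 11]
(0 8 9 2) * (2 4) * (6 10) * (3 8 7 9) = (0 7 9 4 2)(3 8)(6 10) = [7, 1, 0, 8, 2, 5, 10, 9, 3, 4, 6]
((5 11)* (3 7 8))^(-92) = (11)(3 7 8) = [0, 1, 2, 7, 4, 5, 6, 8, 3, 9, 10, 11]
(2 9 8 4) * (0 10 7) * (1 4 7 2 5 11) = (0 10 2 9 8 7)(1 4 5 11) = [10, 4, 9, 3, 5, 11, 6, 0, 7, 8, 2, 1]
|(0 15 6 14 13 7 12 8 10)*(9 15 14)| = |(0 14 13 7 12 8 10)(6 9 15)| = 21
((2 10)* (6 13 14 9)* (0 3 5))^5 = (0 5 3)(2 10)(6 13 14 9) = [5, 1, 10, 0, 4, 3, 13, 7, 8, 6, 2, 11, 12, 14, 9]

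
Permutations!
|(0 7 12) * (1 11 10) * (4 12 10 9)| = |(0 7 10 1 11 9 4 12)| = 8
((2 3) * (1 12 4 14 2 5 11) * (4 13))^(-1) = (1 11 5 3 2 14 4 13 12) = [0, 11, 14, 2, 13, 3, 6, 7, 8, 9, 10, 5, 1, 12, 4]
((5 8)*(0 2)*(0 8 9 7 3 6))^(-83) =(0 7 8 6 9 2 3 5) =[7, 1, 3, 5, 4, 0, 9, 8, 6, 2]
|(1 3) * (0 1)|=|(0 1 3)|=3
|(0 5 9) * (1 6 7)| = 3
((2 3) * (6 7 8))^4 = (6 7 8) = [0, 1, 2, 3, 4, 5, 7, 8, 6]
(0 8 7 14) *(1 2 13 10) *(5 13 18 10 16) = (0 8 7 14)(1 2 18 10)(5 13 16) = [8, 2, 18, 3, 4, 13, 6, 14, 7, 9, 1, 11, 12, 16, 0, 15, 5, 17, 10]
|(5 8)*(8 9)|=3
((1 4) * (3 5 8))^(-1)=(1 4)(3 8 5)=[0, 4, 2, 8, 1, 3, 6, 7, 5]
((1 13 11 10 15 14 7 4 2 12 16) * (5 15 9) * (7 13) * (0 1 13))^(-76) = (0 11 7 9 2 15 16)(1 10 4 5 12 14 13) = [11, 10, 15, 3, 5, 12, 6, 9, 8, 2, 4, 7, 14, 1, 13, 16, 0]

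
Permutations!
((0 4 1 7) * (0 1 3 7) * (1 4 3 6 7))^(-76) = [1, 3, 2, 0, 7, 5, 4, 6] = (0 1 3)(4 7 6)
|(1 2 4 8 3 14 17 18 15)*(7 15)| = |(1 2 4 8 3 14 17 18 7 15)| = 10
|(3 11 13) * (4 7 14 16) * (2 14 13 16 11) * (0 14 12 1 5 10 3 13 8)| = |(0 14 11 16 4 7 8)(1 5 10 3 2 12)| = 42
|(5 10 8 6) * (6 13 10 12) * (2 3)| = |(2 3)(5 12 6)(8 13 10)| = 6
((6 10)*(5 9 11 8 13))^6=(5 9 11 8 13)=[0, 1, 2, 3, 4, 9, 6, 7, 13, 11, 10, 8, 12, 5]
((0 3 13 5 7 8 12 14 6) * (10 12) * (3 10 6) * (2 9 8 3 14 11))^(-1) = [6, 1, 11, 7, 4, 13, 8, 5, 9, 2, 0, 12, 10, 3, 14] = (14)(0 6 8 9 2 11 12 10)(3 7 5 13)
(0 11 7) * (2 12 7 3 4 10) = [11, 1, 12, 4, 10, 5, 6, 0, 8, 9, 2, 3, 7] = (0 11 3 4 10 2 12 7)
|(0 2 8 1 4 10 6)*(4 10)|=6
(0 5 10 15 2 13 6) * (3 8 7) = (0 5 10 15 2 13 6)(3 8 7) = [5, 1, 13, 8, 4, 10, 0, 3, 7, 9, 15, 11, 12, 6, 14, 2]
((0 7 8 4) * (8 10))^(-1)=(0 4 8 10 7)=[4, 1, 2, 3, 8, 5, 6, 0, 10, 9, 7]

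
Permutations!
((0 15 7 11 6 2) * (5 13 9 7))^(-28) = [2, 1, 6, 3, 4, 15, 11, 9, 8, 13, 10, 7, 12, 5, 14, 0] = (0 2 6 11 7 9 13 5 15)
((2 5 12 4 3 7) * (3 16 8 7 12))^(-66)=(2 8 4 3)(5 7 16 12)=[0, 1, 8, 2, 3, 7, 6, 16, 4, 9, 10, 11, 5, 13, 14, 15, 12]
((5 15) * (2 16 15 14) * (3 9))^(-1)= (2 14 5 15 16)(3 9)= [0, 1, 14, 9, 4, 15, 6, 7, 8, 3, 10, 11, 12, 13, 5, 16, 2]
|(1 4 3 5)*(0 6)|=4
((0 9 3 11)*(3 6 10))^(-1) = [11, 1, 2, 10, 4, 5, 9, 7, 8, 0, 6, 3] = (0 11 3 10 6 9)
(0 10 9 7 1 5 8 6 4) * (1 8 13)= (0 10 9 7 8 6 4)(1 5 13)= [10, 5, 2, 3, 0, 13, 4, 8, 6, 7, 9, 11, 12, 1]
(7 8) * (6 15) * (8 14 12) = (6 15)(7 14 12 8) = [0, 1, 2, 3, 4, 5, 15, 14, 7, 9, 10, 11, 8, 13, 12, 6]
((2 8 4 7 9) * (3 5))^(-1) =(2 9 7 4 8)(3 5) =[0, 1, 9, 5, 8, 3, 6, 4, 2, 7]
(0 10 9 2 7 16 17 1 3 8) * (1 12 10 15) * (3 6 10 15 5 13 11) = (0 5 13 11 3 8)(1 6 10 9 2 7 16 17 12 15) = [5, 6, 7, 8, 4, 13, 10, 16, 0, 2, 9, 3, 15, 11, 14, 1, 17, 12]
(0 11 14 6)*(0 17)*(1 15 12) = (0 11 14 6 17)(1 15 12) = [11, 15, 2, 3, 4, 5, 17, 7, 8, 9, 10, 14, 1, 13, 6, 12, 16, 0]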